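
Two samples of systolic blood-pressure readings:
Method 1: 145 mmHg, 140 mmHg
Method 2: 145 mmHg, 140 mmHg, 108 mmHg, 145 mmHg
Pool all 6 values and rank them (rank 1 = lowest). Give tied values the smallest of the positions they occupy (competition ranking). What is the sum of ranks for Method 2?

Sorted (ascending): 108, 140, 140, 145, 145, 145
The 2 values of 140 occupy positions 2–3 → each gets rank 2.
The 3 values of 145 occupy positions 4–6 → each gets rank 4.
Method 2 values → pooled ranks: 145→4, 140→2, 108→1, 145→4
Rank sum = 4 + 2 + 1 + 4 = 11

11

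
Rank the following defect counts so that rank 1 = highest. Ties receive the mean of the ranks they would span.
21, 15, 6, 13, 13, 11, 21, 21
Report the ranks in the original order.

Sorted (descending): 21, 21, 21, 15, 13, 13, 11, 6
The 3 values of 21 occupy positions 1–3 → average rank 2.
The 2 values of 13 occupy positions 5–6 → average rank (5+6)/2 = 5.5.

2, 4, 8, 5.5, 5.5, 7, 2, 2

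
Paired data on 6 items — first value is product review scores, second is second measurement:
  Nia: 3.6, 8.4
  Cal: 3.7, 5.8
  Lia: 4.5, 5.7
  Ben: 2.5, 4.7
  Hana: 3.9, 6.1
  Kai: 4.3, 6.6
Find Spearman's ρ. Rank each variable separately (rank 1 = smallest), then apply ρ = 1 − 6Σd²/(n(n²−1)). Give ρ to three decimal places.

0.086

Ranks of variable 1: 2, 3, 6, 1, 4, 5
Ranks of variable 2: 6, 3, 2, 1, 4, 5
d = r₁ − r₂: -4, 0, 4, 0, 0, 0
d²: 16, 0, 16, 0, 0, 0; Σd² = 32
ρ = 1 − 6·32/(6·35) = 1 − 192/210 = 0.086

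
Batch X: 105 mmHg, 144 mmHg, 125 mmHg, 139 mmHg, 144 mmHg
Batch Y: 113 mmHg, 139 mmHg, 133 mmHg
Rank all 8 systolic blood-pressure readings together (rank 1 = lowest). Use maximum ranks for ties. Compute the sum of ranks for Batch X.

26

Sorted (ascending): 105, 113, 125, 133, 139, 139, 144, 144
The 2 values of 139 occupy positions 5–6 → each gets rank 6.
The 2 values of 144 occupy positions 7–8 → each gets rank 8.
Batch X values → pooled ranks: 105→1, 144→8, 125→3, 139→6, 144→8
Rank sum = 1 + 8 + 3 + 6 + 8 = 26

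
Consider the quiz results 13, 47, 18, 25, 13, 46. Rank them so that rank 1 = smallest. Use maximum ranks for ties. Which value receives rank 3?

Sorted (ascending): 13, 13, 18, 25, 46, 47
The 2 values of 13 occupy positions 1–2 → each gets rank 2.
Rank 3 → value 18.

18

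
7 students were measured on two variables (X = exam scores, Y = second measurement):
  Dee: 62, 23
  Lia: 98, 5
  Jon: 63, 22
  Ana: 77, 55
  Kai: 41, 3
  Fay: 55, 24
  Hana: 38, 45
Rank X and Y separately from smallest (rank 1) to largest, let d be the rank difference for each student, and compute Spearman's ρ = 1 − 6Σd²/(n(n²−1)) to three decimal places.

-0.071

Ranks of variable 1: 4, 7, 5, 6, 2, 3, 1
Ranks of variable 2: 4, 2, 3, 7, 1, 5, 6
d = r₁ − r₂: 0, 5, 2, -1, 1, -2, -5
d²: 0, 25, 4, 1, 1, 4, 25; Σd² = 60
ρ = 1 − 6·60/(7·48) = 1 − 360/336 = -0.071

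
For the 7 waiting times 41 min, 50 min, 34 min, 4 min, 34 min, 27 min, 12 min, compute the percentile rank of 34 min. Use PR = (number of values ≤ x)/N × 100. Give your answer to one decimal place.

71.4

N = 7.
Strictly below 34: 3. Equal to 34: 2.
PR = 5/7 × 100 = 71.4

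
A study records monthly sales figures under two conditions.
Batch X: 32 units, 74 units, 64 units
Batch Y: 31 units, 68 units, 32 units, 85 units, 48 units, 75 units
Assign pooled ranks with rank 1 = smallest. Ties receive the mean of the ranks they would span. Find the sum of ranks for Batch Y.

Sorted (ascending): 31, 32, 32, 48, 64, 68, 74, 75, 85
The 2 values of 32 occupy positions 2–3 → average rank (2+3)/2 = 2.5.
Batch Y values → pooled ranks: 31→1, 68→6, 32→2.5, 85→9, 48→4, 75→8
Rank sum = 1 + 6 + 2.5 + 9 + 4 + 8 = 30.5

30.5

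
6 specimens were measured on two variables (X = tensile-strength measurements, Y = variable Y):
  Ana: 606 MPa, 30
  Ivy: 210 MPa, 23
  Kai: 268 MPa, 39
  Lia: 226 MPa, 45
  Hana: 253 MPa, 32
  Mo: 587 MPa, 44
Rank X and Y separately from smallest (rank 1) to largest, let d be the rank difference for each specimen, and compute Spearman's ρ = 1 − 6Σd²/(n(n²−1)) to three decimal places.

0.086

Ranks of variable 1: 6, 1, 4, 2, 3, 5
Ranks of variable 2: 2, 1, 4, 6, 3, 5
d = r₁ − r₂: 4, 0, 0, -4, 0, 0
d²: 16, 0, 0, 16, 0, 0; Σd² = 32
ρ = 1 − 6·32/(6·35) = 1 − 192/210 = 0.086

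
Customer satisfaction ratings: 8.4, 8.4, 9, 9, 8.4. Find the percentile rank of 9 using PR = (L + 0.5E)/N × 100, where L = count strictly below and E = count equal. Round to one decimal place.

N = 5.
Strictly below 9: 3. Equal to 9: 2.
PR = (3 + 0.5·2)/5 × 100 = 80.0

80.0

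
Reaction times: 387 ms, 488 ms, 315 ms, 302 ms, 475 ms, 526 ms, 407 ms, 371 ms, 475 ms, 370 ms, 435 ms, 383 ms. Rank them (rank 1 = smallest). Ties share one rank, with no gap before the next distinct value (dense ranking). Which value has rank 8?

435

Sorted (ascending): 302, 315, 370, 371, 383, 387, 407, 435, 475, 475, 488, 526
The 2 values of 475 share dense rank 9.
Remaining distinct values take the next consecutive integers.
Rank 8 → value 435.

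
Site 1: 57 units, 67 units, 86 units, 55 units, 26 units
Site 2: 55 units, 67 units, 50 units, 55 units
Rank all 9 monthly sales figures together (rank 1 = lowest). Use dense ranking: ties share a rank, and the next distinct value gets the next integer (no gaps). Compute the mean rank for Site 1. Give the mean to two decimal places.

Sorted (ascending): 26, 50, 55, 55, 55, 57, 67, 67, 86
The 3 values of 55 share dense rank 3.
The 2 values of 67 share dense rank 5.
Remaining distinct values take the next consecutive integers.
Site 1 values → pooled ranks: 57→4, 67→5, 86→6, 55→3, 26→1
Mean rank = (4 + 5 + 6 + 3 + 1) / 5 = 3.80

3.80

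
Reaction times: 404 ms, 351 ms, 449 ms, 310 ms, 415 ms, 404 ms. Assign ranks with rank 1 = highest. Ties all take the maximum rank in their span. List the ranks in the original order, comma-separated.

4, 5, 1, 6, 2, 4

Sorted (descending): 449, 415, 404, 404, 351, 310
The 2 values of 404 occupy positions 3–4 → each gets rank 4.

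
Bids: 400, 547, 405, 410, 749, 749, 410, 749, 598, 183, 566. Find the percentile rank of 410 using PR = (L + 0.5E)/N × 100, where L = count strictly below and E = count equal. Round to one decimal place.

N = 11.
Strictly below 410: 3. Equal to 410: 2.
PR = (3 + 0.5·2)/11 × 100 = 36.4

36.4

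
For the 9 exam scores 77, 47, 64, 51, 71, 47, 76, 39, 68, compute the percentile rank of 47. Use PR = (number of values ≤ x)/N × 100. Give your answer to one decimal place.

N = 9.
Strictly below 47: 1. Equal to 47: 2.
PR = 3/9 × 100 = 33.3

33.3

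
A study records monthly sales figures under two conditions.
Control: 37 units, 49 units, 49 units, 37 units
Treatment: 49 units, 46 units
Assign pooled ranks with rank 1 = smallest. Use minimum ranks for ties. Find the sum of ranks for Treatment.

7

Sorted (ascending): 37, 37, 46, 49, 49, 49
The 2 values of 37 occupy positions 1–2 → each gets rank 1.
The 3 values of 49 occupy positions 4–6 → each gets rank 4.
Treatment values → pooled ranks: 49→4, 46→3
Rank sum = 4 + 3 = 7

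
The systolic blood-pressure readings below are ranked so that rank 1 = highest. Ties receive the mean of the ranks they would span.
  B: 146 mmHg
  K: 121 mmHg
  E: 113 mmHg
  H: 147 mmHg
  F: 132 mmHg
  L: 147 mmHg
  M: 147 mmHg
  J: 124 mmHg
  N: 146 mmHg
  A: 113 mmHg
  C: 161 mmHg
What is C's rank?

Sorted (descending): 161, 147, 147, 147, 146, 146, 132, 124, 121, 113, 113
The 3 values of 147 occupy positions 2–4 → average rank 3.
The 2 values of 146 occupy positions 5–6 → average rank (5+6)/2 = 5.5.
The 2 values of 113 occupy positions 10–11 → average rank (10+11)/2 = 10.5.
C has value 161 mmHg → rank 1.

1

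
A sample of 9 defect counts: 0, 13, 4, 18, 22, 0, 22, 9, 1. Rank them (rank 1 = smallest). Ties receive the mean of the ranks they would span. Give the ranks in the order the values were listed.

1.5, 6, 4, 7, 8.5, 1.5, 8.5, 5, 3

Sorted (ascending): 0, 0, 1, 4, 9, 13, 18, 22, 22
The 2 values of 0 occupy positions 1–2 → average rank (1+2)/2 = 1.5.
The 2 values of 22 occupy positions 8–9 → average rank (8+9)/2 = 8.5.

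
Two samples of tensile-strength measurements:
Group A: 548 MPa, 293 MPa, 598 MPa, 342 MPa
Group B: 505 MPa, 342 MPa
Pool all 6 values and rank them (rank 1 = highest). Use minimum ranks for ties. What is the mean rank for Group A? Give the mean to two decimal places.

3.25

Sorted (descending): 598, 548, 505, 342, 342, 293
The 2 values of 342 occupy positions 4–5 → each gets rank 4.
Group A values → pooled ranks: 548→2, 293→6, 598→1, 342→4
Mean rank = (2 + 6 + 1 + 4) / 4 = 3.25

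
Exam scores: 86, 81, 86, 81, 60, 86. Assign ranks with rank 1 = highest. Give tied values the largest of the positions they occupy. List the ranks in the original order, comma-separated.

3, 5, 3, 5, 6, 3

Sorted (descending): 86, 86, 86, 81, 81, 60
The 3 values of 86 occupy positions 1–3 → each gets rank 3.
The 2 values of 81 occupy positions 4–5 → each gets rank 5.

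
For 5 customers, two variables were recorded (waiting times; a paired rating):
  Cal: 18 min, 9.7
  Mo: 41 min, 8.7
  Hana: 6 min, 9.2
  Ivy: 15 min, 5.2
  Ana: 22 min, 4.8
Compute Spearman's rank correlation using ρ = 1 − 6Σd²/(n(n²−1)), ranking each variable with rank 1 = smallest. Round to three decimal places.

-0.300

Ranks of variable 1: 3, 5, 1, 2, 4
Ranks of variable 2: 5, 3, 4, 2, 1
d = r₁ − r₂: -2, 2, -3, 0, 3
d²: 4, 4, 9, 0, 9; Σd² = 26
ρ = 1 − 6·26/(5·24) = 1 − 156/120 = -0.300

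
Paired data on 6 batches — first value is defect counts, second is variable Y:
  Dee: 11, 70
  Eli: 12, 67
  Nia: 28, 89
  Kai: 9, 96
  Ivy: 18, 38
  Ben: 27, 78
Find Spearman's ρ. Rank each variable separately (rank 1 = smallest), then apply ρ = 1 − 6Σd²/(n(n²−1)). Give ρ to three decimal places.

-0.086

Ranks of variable 1: 2, 3, 6, 1, 4, 5
Ranks of variable 2: 3, 2, 5, 6, 1, 4
d = r₁ − r₂: -1, 1, 1, -5, 3, 1
d²: 1, 1, 1, 25, 9, 1; Σd² = 38
ρ = 1 − 6·38/(6·35) = 1 − 228/210 = -0.086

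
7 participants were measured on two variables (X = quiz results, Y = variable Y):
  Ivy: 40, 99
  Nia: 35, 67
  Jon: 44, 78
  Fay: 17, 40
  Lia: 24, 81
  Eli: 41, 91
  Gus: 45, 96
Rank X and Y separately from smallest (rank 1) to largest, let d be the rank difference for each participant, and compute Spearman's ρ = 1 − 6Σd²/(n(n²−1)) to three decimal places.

Ranks of variable 1: 4, 3, 6, 1, 2, 5, 7
Ranks of variable 2: 7, 2, 3, 1, 4, 5, 6
d = r₁ − r₂: -3, 1, 3, 0, -2, 0, 1
d²: 9, 1, 9, 0, 4, 0, 1; Σd² = 24
ρ = 1 − 6·24/(7·48) = 1 − 144/336 = 0.571

0.571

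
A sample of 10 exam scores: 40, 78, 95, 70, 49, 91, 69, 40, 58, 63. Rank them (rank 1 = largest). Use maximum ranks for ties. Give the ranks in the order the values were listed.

10, 3, 1, 4, 8, 2, 5, 10, 7, 6

Sorted (descending): 95, 91, 78, 70, 69, 63, 58, 49, 40, 40
The 2 values of 40 occupy positions 9–10 → each gets rank 10.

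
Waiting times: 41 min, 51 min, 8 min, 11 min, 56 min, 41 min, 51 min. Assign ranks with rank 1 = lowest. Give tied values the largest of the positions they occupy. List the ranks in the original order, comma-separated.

4, 6, 1, 2, 7, 4, 6

Sorted (ascending): 8, 11, 41, 41, 51, 51, 56
The 2 values of 41 occupy positions 3–4 → each gets rank 4.
The 2 values of 51 occupy positions 5–6 → each gets rank 6.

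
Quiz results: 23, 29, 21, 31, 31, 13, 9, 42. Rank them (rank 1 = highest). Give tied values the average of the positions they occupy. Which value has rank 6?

Sorted (descending): 42, 31, 31, 29, 23, 21, 13, 9
The 2 values of 31 occupy positions 2–3 → average rank (2+3)/2 = 2.5.
Rank 6 → value 21.

21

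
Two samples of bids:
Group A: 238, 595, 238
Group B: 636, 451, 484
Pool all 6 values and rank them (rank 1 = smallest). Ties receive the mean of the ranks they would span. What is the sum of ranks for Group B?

Sorted (ascending): 238, 238, 451, 484, 595, 636
The 2 values of 238 occupy positions 1–2 → average rank (1+2)/2 = 1.5.
Group B values → pooled ranks: 636→6, 451→3, 484→4
Rank sum = 6 + 3 + 4 = 13

13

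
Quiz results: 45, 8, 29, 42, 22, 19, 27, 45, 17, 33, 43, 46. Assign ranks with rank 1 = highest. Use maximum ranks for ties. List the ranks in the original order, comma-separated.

3, 12, 7, 5, 9, 10, 8, 3, 11, 6, 4, 1

Sorted (descending): 46, 45, 45, 43, 42, 33, 29, 27, 22, 19, 17, 8
The 2 values of 45 occupy positions 2–3 → each gets rank 3.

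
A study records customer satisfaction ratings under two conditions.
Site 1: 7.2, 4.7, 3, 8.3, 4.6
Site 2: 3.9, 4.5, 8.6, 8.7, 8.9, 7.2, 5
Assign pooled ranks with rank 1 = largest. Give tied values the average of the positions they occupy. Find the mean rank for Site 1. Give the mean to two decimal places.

7.70

Sorted (descending): 8.9, 8.7, 8.6, 8.3, 7.2, 7.2, 5, 4.7, 4.6, 4.5, 3.9, 3
The 2 values of 7.2 occupy positions 5–6 → average rank (5+6)/2 = 5.5.
Site 1 values → pooled ranks: 7.2→5.5, 4.7→8, 3→12, 8.3→4, 4.6→9
Mean rank = (5.5 + 8 + 12 + 4 + 9) / 5 = 7.70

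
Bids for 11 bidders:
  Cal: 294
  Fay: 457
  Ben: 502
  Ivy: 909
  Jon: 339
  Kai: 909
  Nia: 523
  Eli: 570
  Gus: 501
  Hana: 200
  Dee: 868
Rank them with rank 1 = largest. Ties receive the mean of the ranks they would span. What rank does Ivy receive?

Sorted (descending): 909, 909, 868, 570, 523, 502, 501, 457, 339, 294, 200
The 2 values of 909 occupy positions 1–2 → average rank (1+2)/2 = 1.5.
Ivy has value 909 → rank 1.5.

1.5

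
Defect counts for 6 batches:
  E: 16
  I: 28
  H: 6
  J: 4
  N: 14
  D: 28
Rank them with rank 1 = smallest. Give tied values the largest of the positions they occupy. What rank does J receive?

1

Sorted (ascending): 4, 6, 14, 16, 28, 28
The 2 values of 28 occupy positions 5–6 → each gets rank 6.
J has value 4 → rank 1.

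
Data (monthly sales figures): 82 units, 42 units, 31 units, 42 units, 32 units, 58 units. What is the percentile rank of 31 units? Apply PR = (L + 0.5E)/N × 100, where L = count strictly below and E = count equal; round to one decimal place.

N = 6.
Strictly below 31: 0. Equal to 31: 1.
PR = (0 + 0.5·1)/6 × 100 = 8.3

8.3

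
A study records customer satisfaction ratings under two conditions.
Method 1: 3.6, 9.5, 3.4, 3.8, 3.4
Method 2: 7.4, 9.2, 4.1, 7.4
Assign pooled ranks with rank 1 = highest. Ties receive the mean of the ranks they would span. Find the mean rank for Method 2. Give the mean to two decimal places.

Sorted (descending): 9.5, 9.2, 7.4, 7.4, 4.1, 3.8, 3.6, 3.4, 3.4
The 2 values of 7.4 occupy positions 3–4 → average rank (3+4)/2 = 3.5.
The 2 values of 3.4 occupy positions 8–9 → average rank (8+9)/2 = 8.5.
Method 2 values → pooled ranks: 7.4→3.5, 9.2→2, 4.1→5, 7.4→3.5
Mean rank = (3.5 + 2 + 5 + 3.5) / 4 = 3.50

3.50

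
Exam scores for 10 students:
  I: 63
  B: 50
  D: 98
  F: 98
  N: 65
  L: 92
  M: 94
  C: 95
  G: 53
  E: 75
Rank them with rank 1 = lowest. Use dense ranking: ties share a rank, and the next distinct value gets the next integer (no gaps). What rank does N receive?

4

Sorted (ascending): 50, 53, 63, 65, 75, 92, 94, 95, 98, 98
The 2 values of 98 share dense rank 9.
Remaining distinct values take the next consecutive integers.
N has value 65 → rank 4.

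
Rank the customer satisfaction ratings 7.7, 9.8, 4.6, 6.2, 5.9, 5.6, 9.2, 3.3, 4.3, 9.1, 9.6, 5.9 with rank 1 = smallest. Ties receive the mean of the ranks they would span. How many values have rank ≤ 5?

4

Sorted (ascending): 3.3, 4.3, 4.6, 5.6, 5.9, 5.9, 6.2, 7.7, 9.1, 9.2, 9.6, 9.8
The 2 values of 5.9 occupy positions 5–6 → average rank (5+6)/2 = 5.5.
Ranks ≤ 5: {1, 2, 3, 4} → 4 values.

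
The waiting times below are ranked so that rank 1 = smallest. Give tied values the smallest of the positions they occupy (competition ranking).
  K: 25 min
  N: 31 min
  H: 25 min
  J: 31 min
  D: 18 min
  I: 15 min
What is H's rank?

Sorted (ascending): 15, 18, 25, 25, 31, 31
The 2 values of 25 occupy positions 3–4 → each gets rank 3.
The 2 values of 31 occupy positions 5–6 → each gets rank 5.
H has value 25 min → rank 3.

3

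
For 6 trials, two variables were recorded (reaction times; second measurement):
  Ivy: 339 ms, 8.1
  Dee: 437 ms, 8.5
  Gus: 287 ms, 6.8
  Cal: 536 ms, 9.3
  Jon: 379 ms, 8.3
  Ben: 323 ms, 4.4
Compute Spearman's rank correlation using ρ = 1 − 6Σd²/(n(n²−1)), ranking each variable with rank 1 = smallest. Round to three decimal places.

Ranks of variable 1: 3, 5, 1, 6, 4, 2
Ranks of variable 2: 3, 5, 2, 6, 4, 1
d = r₁ − r₂: 0, 0, -1, 0, 0, 1
d²: 0, 0, 1, 0, 0, 1; Σd² = 2
ρ = 1 − 6·2/(6·35) = 1 − 12/210 = 0.943

0.943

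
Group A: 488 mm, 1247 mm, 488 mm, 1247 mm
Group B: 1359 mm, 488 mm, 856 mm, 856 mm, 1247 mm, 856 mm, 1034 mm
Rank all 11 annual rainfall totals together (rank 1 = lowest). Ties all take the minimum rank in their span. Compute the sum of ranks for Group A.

Sorted (ascending): 488, 488, 488, 856, 856, 856, 1034, 1247, 1247, 1247, 1359
The 3 values of 488 occupy positions 1–3 → each gets rank 1.
The 3 values of 856 occupy positions 4–6 → each gets rank 4.
The 3 values of 1247 occupy positions 8–10 → each gets rank 8.
Group A values → pooled ranks: 488→1, 1247→8, 488→1, 1247→8
Rank sum = 1 + 8 + 1 + 8 = 18

18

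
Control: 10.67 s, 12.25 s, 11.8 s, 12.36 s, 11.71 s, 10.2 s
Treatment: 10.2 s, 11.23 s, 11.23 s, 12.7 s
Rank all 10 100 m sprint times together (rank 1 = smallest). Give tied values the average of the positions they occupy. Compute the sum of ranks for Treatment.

20.5

Sorted (ascending): 10.2, 10.2, 10.67, 11.23, 11.23, 11.71, 11.8, 12.25, 12.36, 12.7
The 2 values of 10.2 occupy positions 1–2 → average rank (1+2)/2 = 1.5.
The 2 values of 11.23 occupy positions 4–5 → average rank (4+5)/2 = 4.5.
Treatment values → pooled ranks: 10.2→1.5, 11.23→4.5, 11.23→4.5, 12.7→10
Rank sum = 1.5 + 4.5 + 4.5 + 10 = 20.5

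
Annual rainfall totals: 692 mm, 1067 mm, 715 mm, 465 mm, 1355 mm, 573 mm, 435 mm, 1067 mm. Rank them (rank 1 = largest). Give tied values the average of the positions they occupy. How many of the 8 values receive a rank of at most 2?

Sorted (descending): 1355, 1067, 1067, 715, 692, 573, 465, 435
The 2 values of 1067 occupy positions 2–3 → average rank (2+3)/2 = 2.5.
Ranks ≤ 2: {1} → 1 value.

1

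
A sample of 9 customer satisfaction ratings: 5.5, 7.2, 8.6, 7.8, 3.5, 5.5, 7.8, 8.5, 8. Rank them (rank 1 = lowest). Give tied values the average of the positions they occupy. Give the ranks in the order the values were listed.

Sorted (ascending): 3.5, 5.5, 5.5, 7.2, 7.8, 7.8, 8, 8.5, 8.6
The 2 values of 5.5 occupy positions 2–3 → average rank (2+3)/2 = 2.5.
The 2 values of 7.8 occupy positions 5–6 → average rank (5+6)/2 = 5.5.

2.5, 4, 9, 5.5, 1, 2.5, 5.5, 8, 7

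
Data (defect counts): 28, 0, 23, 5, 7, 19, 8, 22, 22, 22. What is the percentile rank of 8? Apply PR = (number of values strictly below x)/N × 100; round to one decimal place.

N = 10.
Strictly below 8: 3. Equal to 8: 1.
PR = 3/10 × 100 = 30.0

30.0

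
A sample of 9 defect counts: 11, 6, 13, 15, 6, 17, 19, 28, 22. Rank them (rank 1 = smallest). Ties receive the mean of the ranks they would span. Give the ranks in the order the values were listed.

Sorted (ascending): 6, 6, 11, 13, 15, 17, 19, 22, 28
The 2 values of 6 occupy positions 1–2 → average rank (1+2)/2 = 1.5.

3, 1.5, 4, 5, 1.5, 6, 7, 9, 8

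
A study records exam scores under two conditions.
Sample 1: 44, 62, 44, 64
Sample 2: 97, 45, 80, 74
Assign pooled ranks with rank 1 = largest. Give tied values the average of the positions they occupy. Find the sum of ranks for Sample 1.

Sorted (descending): 97, 80, 74, 64, 62, 45, 44, 44
The 2 values of 44 occupy positions 7–8 → average rank (7+8)/2 = 7.5.
Sample 1 values → pooled ranks: 44→7.5, 62→5, 44→7.5, 64→4
Rank sum = 7.5 + 5 + 7.5 + 4 = 24

24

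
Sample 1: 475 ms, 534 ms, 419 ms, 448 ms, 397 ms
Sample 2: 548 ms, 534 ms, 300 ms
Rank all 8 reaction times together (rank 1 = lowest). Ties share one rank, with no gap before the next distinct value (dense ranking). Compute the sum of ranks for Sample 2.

Sorted (ascending): 300, 397, 419, 448, 475, 534, 534, 548
The 2 values of 534 share dense rank 6.
Remaining distinct values take the next consecutive integers.
Sample 2 values → pooled ranks: 548→7, 534→6, 300→1
Rank sum = 7 + 6 + 1 = 14

14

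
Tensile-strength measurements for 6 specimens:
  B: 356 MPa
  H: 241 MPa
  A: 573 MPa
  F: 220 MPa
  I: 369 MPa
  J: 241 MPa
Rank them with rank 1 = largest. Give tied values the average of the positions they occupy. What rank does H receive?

4.5

Sorted (descending): 573, 369, 356, 241, 241, 220
The 2 values of 241 occupy positions 4–5 → average rank (4+5)/2 = 4.5.
H has value 241 MPa → rank 4.5.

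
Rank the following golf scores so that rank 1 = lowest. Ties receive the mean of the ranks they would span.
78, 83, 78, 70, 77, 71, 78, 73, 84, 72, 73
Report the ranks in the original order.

8, 10, 8, 1, 6, 2, 8, 4.5, 11, 3, 4.5

Sorted (ascending): 70, 71, 72, 73, 73, 77, 78, 78, 78, 83, 84
The 2 values of 73 occupy positions 4–5 → average rank (4+5)/2 = 4.5.
The 3 values of 78 occupy positions 7–9 → average rank 8.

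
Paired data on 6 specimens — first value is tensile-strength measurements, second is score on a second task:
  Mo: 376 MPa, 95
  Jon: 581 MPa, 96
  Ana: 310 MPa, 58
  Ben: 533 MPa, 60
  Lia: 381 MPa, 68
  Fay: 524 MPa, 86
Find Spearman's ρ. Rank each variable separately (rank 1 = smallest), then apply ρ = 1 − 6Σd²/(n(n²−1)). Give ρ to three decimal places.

Ranks of variable 1: 2, 6, 1, 5, 3, 4
Ranks of variable 2: 5, 6, 1, 2, 3, 4
d = r₁ − r₂: -3, 0, 0, 3, 0, 0
d²: 9, 0, 0, 9, 0, 0; Σd² = 18
ρ = 1 − 6·18/(6·35) = 1 − 108/210 = 0.486

0.486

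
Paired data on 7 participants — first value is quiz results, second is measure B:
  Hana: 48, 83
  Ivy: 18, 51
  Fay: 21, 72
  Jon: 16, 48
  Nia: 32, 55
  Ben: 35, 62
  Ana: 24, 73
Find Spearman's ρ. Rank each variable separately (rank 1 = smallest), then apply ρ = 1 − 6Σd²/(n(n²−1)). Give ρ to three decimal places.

Ranks of variable 1: 7, 2, 3, 1, 5, 6, 4
Ranks of variable 2: 7, 2, 5, 1, 3, 4, 6
d = r₁ − r₂: 0, 0, -2, 0, 2, 2, -2
d²: 0, 0, 4, 0, 4, 4, 4; Σd² = 16
ρ = 1 − 6·16/(7·48) = 1 − 96/336 = 0.714

0.714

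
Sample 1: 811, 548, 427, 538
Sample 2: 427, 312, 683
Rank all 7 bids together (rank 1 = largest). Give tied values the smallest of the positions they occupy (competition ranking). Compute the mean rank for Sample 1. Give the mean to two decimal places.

Sorted (descending): 811, 683, 548, 538, 427, 427, 312
The 2 values of 427 occupy positions 5–6 → each gets rank 5.
Sample 1 values → pooled ranks: 811→1, 548→3, 427→5, 538→4
Mean rank = (1 + 3 + 5 + 4) / 4 = 3.25

3.25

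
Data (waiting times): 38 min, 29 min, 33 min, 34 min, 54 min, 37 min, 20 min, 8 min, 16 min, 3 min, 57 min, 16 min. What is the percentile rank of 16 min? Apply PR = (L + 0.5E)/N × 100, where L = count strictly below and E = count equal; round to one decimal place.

25.0

N = 12.
Strictly below 16: 2. Equal to 16: 2.
PR = (2 + 0.5·2)/12 × 100 = 25.0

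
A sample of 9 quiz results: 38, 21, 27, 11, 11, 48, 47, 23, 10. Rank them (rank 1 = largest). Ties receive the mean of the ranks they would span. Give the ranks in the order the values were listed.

Sorted (descending): 48, 47, 38, 27, 23, 21, 11, 11, 10
The 2 values of 11 occupy positions 7–8 → average rank (7+8)/2 = 7.5.

3, 6, 4, 7.5, 7.5, 1, 2, 5, 9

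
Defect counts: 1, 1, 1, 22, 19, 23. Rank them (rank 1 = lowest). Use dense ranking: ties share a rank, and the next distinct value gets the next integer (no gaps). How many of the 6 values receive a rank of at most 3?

5

Sorted (ascending): 1, 1, 1, 19, 22, 23
The 3 values of 1 share dense rank 1.
Remaining distinct values take the next consecutive integers.
Ranks ≤ 3: {1, 1, 1, 2, 3} → 5 values.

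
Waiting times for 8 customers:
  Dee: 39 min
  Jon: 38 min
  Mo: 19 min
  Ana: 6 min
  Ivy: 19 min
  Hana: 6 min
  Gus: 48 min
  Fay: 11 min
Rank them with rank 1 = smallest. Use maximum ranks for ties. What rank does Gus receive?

8

Sorted (ascending): 6, 6, 11, 19, 19, 38, 39, 48
The 2 values of 6 occupy positions 1–2 → each gets rank 2.
The 2 values of 19 occupy positions 4–5 → each gets rank 5.
Gus has value 48 min → rank 8.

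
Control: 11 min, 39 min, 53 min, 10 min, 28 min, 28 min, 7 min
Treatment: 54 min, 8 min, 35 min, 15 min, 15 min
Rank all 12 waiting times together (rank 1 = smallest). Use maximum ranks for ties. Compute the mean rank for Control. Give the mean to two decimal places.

Sorted (ascending): 7, 8, 10, 11, 15, 15, 28, 28, 35, 39, 53, 54
The 2 values of 15 occupy positions 5–6 → each gets rank 6.
The 2 values of 28 occupy positions 7–8 → each gets rank 8.
Control values → pooled ranks: 11→4, 39→10, 53→11, 10→3, 28→8, 28→8, 7→1
Mean rank = (4 + 10 + 11 + 3 + 8 + 8 + 1) / 7 = 6.43

6.43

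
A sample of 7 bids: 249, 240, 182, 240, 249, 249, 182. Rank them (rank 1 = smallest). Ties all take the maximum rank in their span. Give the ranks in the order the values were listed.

7, 4, 2, 4, 7, 7, 2

Sorted (ascending): 182, 182, 240, 240, 249, 249, 249
The 2 values of 182 occupy positions 1–2 → each gets rank 2.
The 2 values of 240 occupy positions 3–4 → each gets rank 4.
The 3 values of 249 occupy positions 5–7 → each gets rank 7.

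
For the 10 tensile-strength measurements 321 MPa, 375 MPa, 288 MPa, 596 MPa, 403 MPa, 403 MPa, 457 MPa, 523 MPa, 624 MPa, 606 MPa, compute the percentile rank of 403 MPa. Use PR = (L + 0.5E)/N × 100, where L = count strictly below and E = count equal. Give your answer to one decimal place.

N = 10.
Strictly below 403: 3. Equal to 403: 2.
PR = (3 + 0.5·2)/10 × 100 = 40.0

40.0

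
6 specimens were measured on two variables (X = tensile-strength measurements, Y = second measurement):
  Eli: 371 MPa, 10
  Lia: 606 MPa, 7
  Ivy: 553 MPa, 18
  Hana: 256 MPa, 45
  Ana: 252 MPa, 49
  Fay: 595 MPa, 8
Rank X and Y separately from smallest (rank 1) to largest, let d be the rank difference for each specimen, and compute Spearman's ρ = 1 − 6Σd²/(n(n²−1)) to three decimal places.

-0.943

Ranks of variable 1: 3, 6, 4, 2, 1, 5
Ranks of variable 2: 3, 1, 4, 5, 6, 2
d = r₁ − r₂: 0, 5, 0, -3, -5, 3
d²: 0, 25, 0, 9, 25, 9; Σd² = 68
ρ = 1 − 6·68/(6·35) = 1 − 408/210 = -0.943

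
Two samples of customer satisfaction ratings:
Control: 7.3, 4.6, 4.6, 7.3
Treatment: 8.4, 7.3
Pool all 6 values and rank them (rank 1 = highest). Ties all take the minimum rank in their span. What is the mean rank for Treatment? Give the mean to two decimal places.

Sorted (descending): 8.4, 7.3, 7.3, 7.3, 4.6, 4.6
The 3 values of 7.3 occupy positions 2–4 → each gets rank 2.
The 2 values of 4.6 occupy positions 5–6 → each gets rank 5.
Treatment values → pooled ranks: 8.4→1, 7.3→2
Mean rank = (1 + 2) / 2 = 1.50

1.50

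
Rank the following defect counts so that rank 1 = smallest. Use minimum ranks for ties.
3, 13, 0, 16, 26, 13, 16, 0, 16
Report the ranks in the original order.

3, 4, 1, 6, 9, 4, 6, 1, 6

Sorted (ascending): 0, 0, 3, 13, 13, 16, 16, 16, 26
The 2 values of 0 occupy positions 1–2 → each gets rank 1.
The 2 values of 13 occupy positions 4–5 → each gets rank 4.
The 3 values of 16 occupy positions 6–8 → each gets rank 6.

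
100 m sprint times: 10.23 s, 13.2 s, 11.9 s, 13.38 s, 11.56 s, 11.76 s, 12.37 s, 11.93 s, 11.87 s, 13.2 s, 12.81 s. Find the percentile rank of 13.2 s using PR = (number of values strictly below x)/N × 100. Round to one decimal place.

N = 11.
Strictly below 13.2: 8. Equal to 13.2: 2.
PR = 8/11 × 100 = 72.7

72.7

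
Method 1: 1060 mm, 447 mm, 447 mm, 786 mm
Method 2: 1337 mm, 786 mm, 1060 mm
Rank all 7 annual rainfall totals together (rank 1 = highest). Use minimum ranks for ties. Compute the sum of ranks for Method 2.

Sorted (descending): 1337, 1060, 1060, 786, 786, 447, 447
The 2 values of 1060 occupy positions 2–3 → each gets rank 2.
The 2 values of 786 occupy positions 4–5 → each gets rank 4.
The 2 values of 447 occupy positions 6–7 → each gets rank 6.
Method 2 values → pooled ranks: 1337→1, 786→4, 1060→2
Rank sum = 1 + 4 + 2 = 7

7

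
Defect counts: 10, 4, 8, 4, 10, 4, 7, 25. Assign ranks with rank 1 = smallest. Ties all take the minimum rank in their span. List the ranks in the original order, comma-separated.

6, 1, 5, 1, 6, 1, 4, 8

Sorted (ascending): 4, 4, 4, 7, 8, 10, 10, 25
The 3 values of 4 occupy positions 1–3 → each gets rank 1.
The 2 values of 10 occupy positions 6–7 → each gets rank 6.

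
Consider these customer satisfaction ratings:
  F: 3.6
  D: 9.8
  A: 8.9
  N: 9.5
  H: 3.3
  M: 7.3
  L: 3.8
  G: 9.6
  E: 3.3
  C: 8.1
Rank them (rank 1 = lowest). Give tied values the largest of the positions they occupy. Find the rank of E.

Sorted (ascending): 3.3, 3.3, 3.6, 3.8, 7.3, 8.1, 8.9, 9.5, 9.6, 9.8
The 2 values of 3.3 occupy positions 1–2 → each gets rank 2.
E has value 3.3 → rank 2.

2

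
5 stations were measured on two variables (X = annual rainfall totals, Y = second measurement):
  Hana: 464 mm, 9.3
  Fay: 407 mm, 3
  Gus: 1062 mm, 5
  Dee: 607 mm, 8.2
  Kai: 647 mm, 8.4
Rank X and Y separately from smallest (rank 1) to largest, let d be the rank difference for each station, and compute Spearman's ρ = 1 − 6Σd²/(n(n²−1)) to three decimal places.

0.100

Ranks of variable 1: 2, 1, 5, 3, 4
Ranks of variable 2: 5, 1, 2, 3, 4
d = r₁ − r₂: -3, 0, 3, 0, 0
d²: 9, 0, 9, 0, 0; Σd² = 18
ρ = 1 − 6·18/(5·24) = 1 − 108/120 = 0.100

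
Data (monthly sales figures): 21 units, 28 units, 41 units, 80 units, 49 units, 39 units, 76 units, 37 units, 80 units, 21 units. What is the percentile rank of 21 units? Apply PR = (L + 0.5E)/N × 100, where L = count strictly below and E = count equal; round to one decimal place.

10.0

N = 10.
Strictly below 21: 0. Equal to 21: 2.
PR = (0 + 0.5·2)/10 × 100 = 10.0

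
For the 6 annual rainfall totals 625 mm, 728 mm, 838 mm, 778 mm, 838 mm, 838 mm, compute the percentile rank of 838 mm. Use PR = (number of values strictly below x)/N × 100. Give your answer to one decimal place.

N = 6.
Strictly below 838: 3. Equal to 838: 3.
PR = 3/6 × 100 = 50.0

50.0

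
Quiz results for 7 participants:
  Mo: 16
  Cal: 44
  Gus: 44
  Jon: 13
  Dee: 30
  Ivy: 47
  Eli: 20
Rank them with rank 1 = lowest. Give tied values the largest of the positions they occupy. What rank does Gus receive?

6

Sorted (ascending): 13, 16, 20, 30, 44, 44, 47
The 2 values of 44 occupy positions 5–6 → each gets rank 6.
Gus has value 44 → rank 6.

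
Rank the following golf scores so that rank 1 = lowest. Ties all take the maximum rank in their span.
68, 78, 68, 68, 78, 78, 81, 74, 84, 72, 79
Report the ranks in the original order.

Sorted (ascending): 68, 68, 68, 72, 74, 78, 78, 78, 79, 81, 84
The 3 values of 68 occupy positions 1–3 → each gets rank 3.
The 3 values of 78 occupy positions 6–8 → each gets rank 8.

3, 8, 3, 3, 8, 8, 10, 5, 11, 4, 9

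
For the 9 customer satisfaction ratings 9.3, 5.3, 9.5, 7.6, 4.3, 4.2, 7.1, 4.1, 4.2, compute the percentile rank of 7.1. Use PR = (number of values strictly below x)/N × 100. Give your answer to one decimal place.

55.6

N = 9.
Strictly below 7.1: 5. Equal to 7.1: 1.
PR = 5/9 × 100 = 55.6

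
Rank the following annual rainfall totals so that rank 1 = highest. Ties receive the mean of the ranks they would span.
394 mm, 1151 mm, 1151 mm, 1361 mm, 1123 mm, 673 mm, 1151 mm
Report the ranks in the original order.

7, 3, 3, 1, 5, 6, 3

Sorted (descending): 1361, 1151, 1151, 1151, 1123, 673, 394
The 3 values of 1151 occupy positions 2–4 → average rank 3.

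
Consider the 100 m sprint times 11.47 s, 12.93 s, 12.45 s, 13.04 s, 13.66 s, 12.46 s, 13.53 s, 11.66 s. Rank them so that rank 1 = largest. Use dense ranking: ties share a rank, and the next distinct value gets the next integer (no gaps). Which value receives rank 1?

13.66

Sorted (descending): 13.66, 13.53, 13.04, 12.93, 12.46, 12.45, 11.66, 11.47
No ties — each value takes its position as its rank.
Rank 1 → value 13.66.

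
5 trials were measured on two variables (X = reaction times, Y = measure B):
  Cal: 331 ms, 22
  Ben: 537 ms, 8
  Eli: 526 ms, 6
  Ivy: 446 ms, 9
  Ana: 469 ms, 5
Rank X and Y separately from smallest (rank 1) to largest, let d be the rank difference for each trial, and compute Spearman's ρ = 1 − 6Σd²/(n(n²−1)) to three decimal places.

Ranks of variable 1: 1, 5, 4, 2, 3
Ranks of variable 2: 5, 3, 2, 4, 1
d = r₁ − r₂: -4, 2, 2, -2, 2
d²: 16, 4, 4, 4, 4; Σd² = 32
ρ = 1 − 6·32/(5·24) = 1 − 192/120 = -0.600

-0.600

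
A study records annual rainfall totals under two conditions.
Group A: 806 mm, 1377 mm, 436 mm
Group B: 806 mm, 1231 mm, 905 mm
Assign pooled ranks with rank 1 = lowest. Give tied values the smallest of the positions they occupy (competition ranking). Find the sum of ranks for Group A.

9

Sorted (ascending): 436, 806, 806, 905, 1231, 1377
The 2 values of 806 occupy positions 2–3 → each gets rank 2.
Group A values → pooled ranks: 806→2, 1377→6, 436→1
Rank sum = 2 + 6 + 1 = 9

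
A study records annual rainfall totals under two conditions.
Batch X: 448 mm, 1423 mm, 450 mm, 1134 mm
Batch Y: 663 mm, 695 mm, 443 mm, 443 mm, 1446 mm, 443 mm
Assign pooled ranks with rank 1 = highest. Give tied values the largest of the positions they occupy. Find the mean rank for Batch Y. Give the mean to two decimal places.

Sorted (descending): 1446, 1423, 1134, 695, 663, 450, 448, 443, 443, 443
The 3 values of 443 occupy positions 8–10 → each gets rank 10.
Batch Y values → pooled ranks: 663→5, 695→4, 443→10, 443→10, 1446→1, 443→10
Mean rank = (5 + 4 + 10 + 10 + 1 + 10) / 6 = 6.67

6.67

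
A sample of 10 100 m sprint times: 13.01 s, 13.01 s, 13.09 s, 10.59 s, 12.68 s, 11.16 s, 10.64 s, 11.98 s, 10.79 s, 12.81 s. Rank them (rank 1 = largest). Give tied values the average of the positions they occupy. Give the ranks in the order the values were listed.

Sorted (descending): 13.09, 13.01, 13.01, 12.81, 12.68, 11.98, 11.16, 10.79, 10.64, 10.59
The 2 values of 13.01 occupy positions 2–3 → average rank (2+3)/2 = 2.5.

2.5, 2.5, 1, 10, 5, 7, 9, 6, 8, 4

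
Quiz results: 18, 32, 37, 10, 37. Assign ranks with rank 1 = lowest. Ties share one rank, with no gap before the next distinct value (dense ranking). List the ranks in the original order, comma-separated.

2, 3, 4, 1, 4

Sorted (ascending): 10, 18, 32, 37, 37
The 2 values of 37 share dense rank 4.
Remaining distinct values take the next consecutive integers.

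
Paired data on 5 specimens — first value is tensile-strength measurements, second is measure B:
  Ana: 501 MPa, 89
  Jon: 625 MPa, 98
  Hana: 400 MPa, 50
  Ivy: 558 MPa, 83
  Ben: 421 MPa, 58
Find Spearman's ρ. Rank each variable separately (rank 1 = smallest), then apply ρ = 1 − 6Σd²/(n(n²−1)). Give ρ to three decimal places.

Ranks of variable 1: 3, 5, 1, 4, 2
Ranks of variable 2: 4, 5, 1, 3, 2
d = r₁ − r₂: -1, 0, 0, 1, 0
d²: 1, 0, 0, 1, 0; Σd² = 2
ρ = 1 − 6·2/(5·24) = 1 − 12/120 = 0.900

0.900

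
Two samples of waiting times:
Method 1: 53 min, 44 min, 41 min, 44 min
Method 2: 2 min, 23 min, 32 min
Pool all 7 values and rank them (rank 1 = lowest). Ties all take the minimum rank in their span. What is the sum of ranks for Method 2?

Sorted (ascending): 2, 23, 32, 41, 44, 44, 53
The 2 values of 44 occupy positions 5–6 → each gets rank 5.
Method 2 values → pooled ranks: 2→1, 23→2, 32→3
Rank sum = 1 + 2 + 3 = 6

6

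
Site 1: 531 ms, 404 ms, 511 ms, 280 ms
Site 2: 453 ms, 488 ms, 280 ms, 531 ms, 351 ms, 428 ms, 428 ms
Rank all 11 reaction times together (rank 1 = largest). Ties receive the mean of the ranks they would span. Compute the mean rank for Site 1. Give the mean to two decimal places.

Sorted (descending): 531, 531, 511, 488, 453, 428, 428, 404, 351, 280, 280
The 2 values of 531 occupy positions 1–2 → average rank (1+2)/2 = 1.5.
The 2 values of 428 occupy positions 6–7 → average rank (6+7)/2 = 6.5.
The 2 values of 280 occupy positions 10–11 → average rank (10+11)/2 = 10.5.
Site 1 values → pooled ranks: 531→1.5, 404→8, 511→3, 280→10.5
Mean rank = (1.5 + 8 + 3 + 10.5) / 4 = 5.75

5.75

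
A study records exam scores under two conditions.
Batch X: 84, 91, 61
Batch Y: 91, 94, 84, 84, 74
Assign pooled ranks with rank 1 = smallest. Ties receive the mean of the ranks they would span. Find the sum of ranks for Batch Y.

Sorted (ascending): 61, 74, 84, 84, 84, 91, 91, 94
The 3 values of 84 occupy positions 3–5 → average rank 4.
The 2 values of 91 occupy positions 6–7 → average rank (6+7)/2 = 6.5.
Batch Y values → pooled ranks: 91→6.5, 94→8, 84→4, 84→4, 74→2
Rank sum = 6.5 + 8 + 4 + 4 + 2 = 24.5

24.5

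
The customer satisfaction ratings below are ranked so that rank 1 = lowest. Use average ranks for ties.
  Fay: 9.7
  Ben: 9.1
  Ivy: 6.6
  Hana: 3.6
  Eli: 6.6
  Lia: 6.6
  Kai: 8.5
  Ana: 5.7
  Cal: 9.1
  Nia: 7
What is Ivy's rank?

4

Sorted (ascending): 3.6, 5.7, 6.6, 6.6, 6.6, 7, 8.5, 9.1, 9.1, 9.7
The 3 values of 6.6 occupy positions 3–5 → average rank 4.
The 2 values of 9.1 occupy positions 8–9 → average rank (8+9)/2 = 8.5.
Ivy has value 6.6 → rank 4.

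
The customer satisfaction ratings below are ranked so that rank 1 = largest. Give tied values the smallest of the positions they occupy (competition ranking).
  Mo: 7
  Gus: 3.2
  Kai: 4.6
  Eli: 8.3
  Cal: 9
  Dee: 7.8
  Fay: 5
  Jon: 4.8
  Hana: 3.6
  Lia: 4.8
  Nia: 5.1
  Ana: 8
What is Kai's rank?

Sorted (descending): 9, 8.3, 8, 7.8, 7, 5.1, 5, 4.8, 4.8, 4.6, 3.6, 3.2
The 2 values of 4.8 occupy positions 8–9 → each gets rank 8.
Kai has value 4.6 → rank 10.

10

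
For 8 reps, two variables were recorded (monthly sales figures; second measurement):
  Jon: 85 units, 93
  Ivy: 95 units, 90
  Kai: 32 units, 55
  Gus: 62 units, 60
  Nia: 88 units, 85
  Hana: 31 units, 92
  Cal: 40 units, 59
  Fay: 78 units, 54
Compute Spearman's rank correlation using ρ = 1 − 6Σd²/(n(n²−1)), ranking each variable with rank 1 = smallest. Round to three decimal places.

0.238

Ranks of variable 1: 6, 8, 2, 4, 7, 1, 3, 5
Ranks of variable 2: 8, 6, 2, 4, 5, 7, 3, 1
d = r₁ − r₂: -2, 2, 0, 0, 2, -6, 0, 4
d²: 4, 4, 0, 0, 4, 36, 0, 16; Σd² = 64
ρ = 1 − 6·64/(8·63) = 1 − 384/504 = 0.238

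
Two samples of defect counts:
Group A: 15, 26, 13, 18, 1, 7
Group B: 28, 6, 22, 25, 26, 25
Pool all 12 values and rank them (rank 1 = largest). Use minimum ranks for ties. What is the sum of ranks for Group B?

28

Sorted (descending): 28, 26, 26, 25, 25, 22, 18, 15, 13, 7, 6, 1
The 2 values of 26 occupy positions 2–3 → each gets rank 2.
The 2 values of 25 occupy positions 4–5 → each gets rank 4.
Group B values → pooled ranks: 28→1, 6→11, 22→6, 25→4, 26→2, 25→4
Rank sum = 1 + 11 + 6 + 4 + 2 + 4 = 28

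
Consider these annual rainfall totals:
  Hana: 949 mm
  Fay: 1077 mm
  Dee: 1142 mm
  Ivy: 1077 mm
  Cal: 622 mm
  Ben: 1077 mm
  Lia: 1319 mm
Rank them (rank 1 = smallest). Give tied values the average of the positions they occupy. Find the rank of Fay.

Sorted (ascending): 622, 949, 1077, 1077, 1077, 1142, 1319
The 3 values of 1077 occupy positions 3–5 → average rank 4.
Fay has value 1077 mm → rank 4.

4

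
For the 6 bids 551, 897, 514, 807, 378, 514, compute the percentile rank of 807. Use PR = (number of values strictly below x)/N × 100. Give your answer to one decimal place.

N = 6.
Strictly below 807: 4. Equal to 807: 1.
PR = 4/6 × 100 = 66.7

66.7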